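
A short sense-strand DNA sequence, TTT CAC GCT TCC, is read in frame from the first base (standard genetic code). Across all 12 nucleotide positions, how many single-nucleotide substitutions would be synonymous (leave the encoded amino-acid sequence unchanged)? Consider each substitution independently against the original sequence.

Codon 1 (TTT, Phe): 1 synonymous substitution.
Codon 2 (CAC, His): 1 synonymous substitution.
Codon 3 (GCT, Ala): 3 synonymous substitutions.
Codon 4 (TCC, Ser): 3 synonymous substitutions.
Total: 1 + 1 + 3 + 3 = 8.

8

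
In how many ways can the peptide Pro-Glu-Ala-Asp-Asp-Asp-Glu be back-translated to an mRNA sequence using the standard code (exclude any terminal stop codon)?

Pro: 4 codons.
Glu: 2 codons.
Ala: 4 codons.
Asp: 2 codons.
Asp: 2 codons.
Asp: 2 codons.
Glu: 2 codons.
4 × 2 × 4 × 2 × 2 × 2 × 2 = 512.

512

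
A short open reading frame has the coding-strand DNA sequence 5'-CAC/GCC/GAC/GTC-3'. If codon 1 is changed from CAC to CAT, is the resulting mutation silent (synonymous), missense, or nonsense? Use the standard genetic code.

Position 3 falls in codon 1: CAC → His.
After the substitution the codon is CAT → His.
Both encode His, so the change is synonymous.

silent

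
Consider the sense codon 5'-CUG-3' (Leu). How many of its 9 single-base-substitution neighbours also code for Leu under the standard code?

Position 1: UUG → 1 synonymous.
Position 2: none → 0 synonymous.
Position 3: CUU, CUC, CUA → 3 synonymous.
Total: 1 + 0 + 3 = 4.

4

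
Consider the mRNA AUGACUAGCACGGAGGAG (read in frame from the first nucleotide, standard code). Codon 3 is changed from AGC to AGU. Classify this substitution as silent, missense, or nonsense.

silent

Position 9 falls in codon 3: AGC → Ser.
After the substitution the codon is AGU → Ser.
Both encode Ser, so the change is synonymous.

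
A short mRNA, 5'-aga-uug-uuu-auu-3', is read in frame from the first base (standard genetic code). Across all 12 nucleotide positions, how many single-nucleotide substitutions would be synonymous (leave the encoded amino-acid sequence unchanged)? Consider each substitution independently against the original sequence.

Codon 1 (AGA, Arg): 2 synonymous substitutions.
Codon 2 (UUG, Leu): 2 synonymous substitutions.
Codon 3 (UUU, Phe): 1 synonymous substitution.
Codon 4 (AUU, Ile): 2 synonymous substitutions.
Total: 2 + 2 + 1 + 2 = 7.

7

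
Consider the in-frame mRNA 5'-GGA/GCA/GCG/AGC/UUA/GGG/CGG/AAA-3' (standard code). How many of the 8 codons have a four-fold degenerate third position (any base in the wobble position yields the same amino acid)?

Codon 1 GGA (Gly): third position 4-fold.
Codon 2 GCA (Ala): third position 4-fold.
Codon 3 GCG (Ala): third position 4-fold.
Codon 4 AGC (Ser): third position 2-fold.
Codon 5 UUA (Leu): third position 2-fold.
Codon 6 GGG (Gly): third position 4-fold.
Codon 7 CGG (Arg): third position 4-fold.
Codon 8 AAA (Lys): third position 2-fold.
Four-fold degenerate third positions: 5.

5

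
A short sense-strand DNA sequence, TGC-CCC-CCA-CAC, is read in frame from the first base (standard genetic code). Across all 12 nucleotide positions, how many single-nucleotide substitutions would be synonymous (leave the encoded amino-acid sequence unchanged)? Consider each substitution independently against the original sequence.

8

Codon 1 (TGC, Cys): 1 synonymous substitution.
Codon 2 (CCC, Pro): 3 synonymous substitutions.
Codon 3 (CCA, Pro): 3 synonymous substitutions.
Codon 4 (CAC, His): 1 synonymous substitution.
Total: 1 + 3 + 3 + 1 = 8.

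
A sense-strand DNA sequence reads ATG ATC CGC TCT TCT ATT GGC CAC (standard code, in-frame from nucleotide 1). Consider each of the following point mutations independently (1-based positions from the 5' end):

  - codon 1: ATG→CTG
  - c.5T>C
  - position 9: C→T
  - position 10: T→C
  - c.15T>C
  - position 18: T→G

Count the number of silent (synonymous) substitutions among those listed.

2

Codon 1: ATG (Met) → CTG (Leu) — missense.
Codon 2: ATC (Ile) → ACC (Thr) — missense.
Codon 3: CGC (Arg) → CGT (Arg) — synonymous.
Codon 4: TCT (Ser) → CCT (Pro) — missense.
Codon 5: TCT (Ser) → TCC (Ser) — synonymous.
Codon 6: ATT (Ile) → ATG (Met) — missense.
Synonymous: 2 of 6.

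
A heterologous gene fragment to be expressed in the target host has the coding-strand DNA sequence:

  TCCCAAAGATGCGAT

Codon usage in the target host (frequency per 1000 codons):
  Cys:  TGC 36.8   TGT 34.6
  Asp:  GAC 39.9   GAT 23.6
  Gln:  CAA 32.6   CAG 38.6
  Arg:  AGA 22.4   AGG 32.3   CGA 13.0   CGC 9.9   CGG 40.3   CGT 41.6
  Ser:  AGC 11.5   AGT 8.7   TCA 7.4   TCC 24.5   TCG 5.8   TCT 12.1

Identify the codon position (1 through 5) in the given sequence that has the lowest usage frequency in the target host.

Codon 1 TCC (Ser): 24.5 per 1000.
Codon 2 CAA (Gln): 32.6 per 1000.
Codon 3 AGA (Arg): 22.4 per 1000.
Codon 4 TGC (Cys): 36.8 per 1000.
Codon 5 GAT (Asp): 23.6 per 1000.
Lowest frequency is 22.4 at codon 3.

3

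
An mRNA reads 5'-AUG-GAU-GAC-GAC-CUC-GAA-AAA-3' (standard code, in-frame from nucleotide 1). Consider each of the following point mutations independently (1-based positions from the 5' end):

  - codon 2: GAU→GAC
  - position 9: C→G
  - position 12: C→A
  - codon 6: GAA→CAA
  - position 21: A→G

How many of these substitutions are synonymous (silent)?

2

Codon 2: GAU (Asp) → GAC (Asp) — synonymous.
Codon 3: GAC (Asp) → GAG (Glu) — missense.
Codon 4: GAC (Asp) → GAA (Glu) — missense.
Codon 6: GAA (Glu) → CAA (Gln) — missense.
Codon 7: AAA (Lys) → AAG (Lys) — synonymous.
Synonymous: 2 of 5.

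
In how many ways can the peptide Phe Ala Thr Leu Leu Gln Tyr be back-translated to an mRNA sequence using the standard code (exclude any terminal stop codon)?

Phe: 2 codons.
Ala: 4 codons.
Thr: 4 codons.
Leu: 6 codons.
Leu: 6 codons.
Gln: 2 codons.
Tyr: 2 codons.
2 × 4 × 4 × 6 × 6 × 2 × 2 = 4608.

4608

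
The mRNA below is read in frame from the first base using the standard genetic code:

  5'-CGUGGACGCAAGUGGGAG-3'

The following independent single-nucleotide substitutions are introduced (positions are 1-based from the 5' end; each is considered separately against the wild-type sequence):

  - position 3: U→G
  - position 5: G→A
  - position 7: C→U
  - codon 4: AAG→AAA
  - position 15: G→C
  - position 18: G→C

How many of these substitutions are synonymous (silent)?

Codon 1: CGU (Arg) → CGG (Arg) — synonymous.
Codon 2: GGA (Gly) → GAA (Glu) — missense.
Codon 3: CGC (Arg) → UGC (Cys) — missense.
Codon 4: AAG (Lys) → AAA (Lys) — synonymous.
Codon 5: UGG (Trp) → UGC (Cys) — missense.
Codon 6: GAG (Glu) → GAC (Asp) — missense.
Synonymous: 2 of 6.

2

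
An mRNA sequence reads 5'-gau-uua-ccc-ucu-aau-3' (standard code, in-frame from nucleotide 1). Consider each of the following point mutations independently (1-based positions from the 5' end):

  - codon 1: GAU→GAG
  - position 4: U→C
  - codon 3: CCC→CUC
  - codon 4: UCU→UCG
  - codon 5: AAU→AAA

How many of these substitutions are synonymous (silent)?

Codon 1: GAU (Asp) → GAG (Glu) — missense.
Codon 2: UUA (Leu) → CUA (Leu) — synonymous.
Codon 3: CCC (Pro) → CUC (Leu) — missense.
Codon 4: UCU (Ser) → UCG (Ser) — synonymous.
Codon 5: AAU (Asn) → AAA (Lys) — missense.
Synonymous: 2 of 5.

2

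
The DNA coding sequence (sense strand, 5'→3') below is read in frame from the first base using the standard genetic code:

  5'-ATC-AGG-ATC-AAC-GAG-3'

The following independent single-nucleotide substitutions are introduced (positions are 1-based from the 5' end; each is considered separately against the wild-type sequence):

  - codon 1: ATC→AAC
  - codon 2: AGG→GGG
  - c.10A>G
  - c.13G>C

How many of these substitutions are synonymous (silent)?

Codon 1: ATC (Ile) → AAC (Asn) — missense.
Codon 2: AGG (Arg) → GGG (Gly) — missense.
Codon 4: AAC (Asn) → GAC (Asp) — missense.
Codon 5: GAG (Glu) → CAG (Gln) — missense.
Synonymous: 0 of 4.

0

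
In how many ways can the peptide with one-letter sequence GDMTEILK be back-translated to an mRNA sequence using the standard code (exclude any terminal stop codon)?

Gly: 4 codons.
Asp: 2 codons.
Met: 1 codon.
Thr: 4 codons.
Glu: 2 codons.
Ile: 3 codons.
Leu: 6 codons.
Lys: 2 codons.
4 × 2 × 1 × 4 × 2 × 3 × 6 × 2 = 2304.

2304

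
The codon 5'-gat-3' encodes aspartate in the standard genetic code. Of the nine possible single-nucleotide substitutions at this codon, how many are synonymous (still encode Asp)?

Position 1: none → 0 synonymous.
Position 2: none → 0 synonymous.
Position 3: GAC → 1 synonymous.
Total: 0 + 0 + 1 = 1.

1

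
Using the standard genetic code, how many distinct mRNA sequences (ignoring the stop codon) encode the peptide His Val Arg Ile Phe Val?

1152

His: 2 codons.
Val: 4 codons.
Arg: 6 codons.
Ile: 3 codons.
Phe: 2 codons.
Val: 4 codons.
2 × 4 × 6 × 3 × 2 × 4 = 1152.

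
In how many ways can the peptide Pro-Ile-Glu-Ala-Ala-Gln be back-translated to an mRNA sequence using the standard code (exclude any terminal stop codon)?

Pro: 4 codons.
Ile: 3 codons.
Glu: 2 codons.
Ala: 4 codons.
Ala: 4 codons.
Gln: 2 codons.
4 × 3 × 2 × 4 × 4 × 2 = 768.

768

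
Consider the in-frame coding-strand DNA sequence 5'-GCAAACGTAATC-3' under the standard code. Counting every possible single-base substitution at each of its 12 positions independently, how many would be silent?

9

Codon 1 (GCA, Ala): 3 synonymous substitutions.
Codon 2 (AAC, Asn): 1 synonymous substitution.
Codon 3 (GTA, Val): 3 synonymous substitutions.
Codon 4 (ATC, Ile): 2 synonymous substitutions.
Total: 3 + 1 + 3 + 2 = 9.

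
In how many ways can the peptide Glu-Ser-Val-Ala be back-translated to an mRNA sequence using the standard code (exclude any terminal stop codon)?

Glu: 2 codons.
Ser: 6 codons.
Val: 4 codons.
Ala: 4 codons.
2 × 6 × 4 × 4 = 192.

192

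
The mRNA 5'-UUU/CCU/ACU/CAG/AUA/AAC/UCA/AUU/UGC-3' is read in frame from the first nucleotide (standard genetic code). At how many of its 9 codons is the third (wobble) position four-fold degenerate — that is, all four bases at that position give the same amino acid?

Codon 1 UUU (Phe): third position 2-fold.
Codon 2 CCU (Pro): third position 4-fold.
Codon 3 ACU (Thr): third position 4-fold.
Codon 4 CAG (Gln): third position 2-fold.
Codon 5 AUA (Ile): third position 3-fold.
Codon 6 AAC (Asn): third position 2-fold.
Codon 7 UCA (Ser): third position 4-fold.
Codon 8 AUU (Ile): third position 3-fold.
Codon 9 UGC (Cys): third position 2-fold.
Four-fold degenerate third positions: 3.

3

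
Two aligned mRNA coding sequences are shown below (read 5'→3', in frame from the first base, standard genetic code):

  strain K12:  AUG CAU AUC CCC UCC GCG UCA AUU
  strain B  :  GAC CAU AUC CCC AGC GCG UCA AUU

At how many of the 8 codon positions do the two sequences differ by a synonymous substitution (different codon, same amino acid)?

1

Codon 1: AUG Met / GAC Asp — nonsynonymous.
Codon 2: CAU His / CAU His — identical.
Codon 3: AUC Ile / AUC Ile — identical.
Codon 4: CCC Pro / CCC Pro — identical.
Codon 5: UCC Ser / AGC Ser — synonymous.
Codon 6: GCG Ala / GCG Ala — identical.
Codon 7: UCA Ser / UCA Ser — identical.
Codon 8: AUU Ile / AUU Ile — identical.
Synonymous differences: 1.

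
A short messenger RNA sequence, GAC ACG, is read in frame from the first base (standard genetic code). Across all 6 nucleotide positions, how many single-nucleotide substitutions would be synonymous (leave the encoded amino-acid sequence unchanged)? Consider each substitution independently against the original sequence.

Codon 1 (GAC, Asp): 1 synonymous substitution.
Codon 2 (ACG, Thr): 3 synonymous substitutions.
Total: 1 + 3 = 4.

4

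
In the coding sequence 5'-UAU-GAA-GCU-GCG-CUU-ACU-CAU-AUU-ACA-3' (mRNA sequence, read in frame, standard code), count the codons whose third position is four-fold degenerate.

Codon 1 UAU (Tyr): third position 2-fold.
Codon 2 GAA (Glu): third position 2-fold.
Codon 3 GCU (Ala): third position 4-fold.
Codon 4 GCG (Ala): third position 4-fold.
Codon 5 CUU (Leu): third position 4-fold.
Codon 6 ACU (Thr): third position 4-fold.
Codon 7 CAU (His): third position 2-fold.
Codon 8 AUU (Ile): third position 3-fold.
Codon 9 ACA (Thr): third position 4-fold.
Four-fold degenerate third positions: 5.

5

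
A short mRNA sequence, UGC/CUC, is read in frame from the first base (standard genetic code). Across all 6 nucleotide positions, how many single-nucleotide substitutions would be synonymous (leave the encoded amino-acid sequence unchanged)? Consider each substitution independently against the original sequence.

4

Codon 1 (UGC, Cys): 1 synonymous substitution.
Codon 2 (CUC, Leu): 3 synonymous substitutions.
Total: 1 + 3 = 4.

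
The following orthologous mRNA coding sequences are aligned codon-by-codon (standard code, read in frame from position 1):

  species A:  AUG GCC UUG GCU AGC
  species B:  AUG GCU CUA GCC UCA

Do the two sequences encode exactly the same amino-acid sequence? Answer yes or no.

Codon 1: AUG Met / AUG Met — identical.
Codon 2: GCC Ala / GCU Ala — synonymous.
Codon 3: UUG Leu / CUA Leu — synonymous.
Codon 4: GCU Ala / GCC Ala — synonymous.
Codon 5: AGC Ser / UCA Ser — synonymous.
Nonsynonymous differences: 0 → same protein.

yes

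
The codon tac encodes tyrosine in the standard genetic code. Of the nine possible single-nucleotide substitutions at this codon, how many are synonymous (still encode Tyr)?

Position 1: none → 0 synonymous.
Position 2: none → 0 synonymous.
Position 3: TAT → 1 synonymous.
Total: 0 + 0 + 1 = 1.

1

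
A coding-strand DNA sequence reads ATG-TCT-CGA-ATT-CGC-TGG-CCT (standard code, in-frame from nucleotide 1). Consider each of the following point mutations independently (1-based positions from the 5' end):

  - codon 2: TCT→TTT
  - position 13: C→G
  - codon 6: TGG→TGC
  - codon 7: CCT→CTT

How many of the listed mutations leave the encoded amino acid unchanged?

0

Codon 2: TCT (Ser) → TTT (Phe) — missense.
Codon 5: CGC (Arg) → GGC (Gly) — missense.
Codon 6: TGG (Trp) → TGC (Cys) — missense.
Codon 7: CCT (Pro) → CTT (Leu) — missense.
Synonymous: 0 of 4.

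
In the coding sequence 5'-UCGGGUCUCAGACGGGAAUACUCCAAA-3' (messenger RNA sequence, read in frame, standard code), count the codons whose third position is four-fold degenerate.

Codon 1 UCG (Ser): third position 4-fold.
Codon 2 GGU (Gly): third position 4-fold.
Codon 3 CUC (Leu): third position 4-fold.
Codon 4 AGA (Arg): third position 2-fold.
Codon 5 CGG (Arg): third position 4-fold.
Codon 6 GAA (Glu): third position 2-fold.
Codon 7 UAC (Tyr): third position 2-fold.
Codon 8 UCC (Ser): third position 4-fold.
Codon 9 AAA (Lys): third position 2-fold.
Four-fold degenerate third positions: 5.

5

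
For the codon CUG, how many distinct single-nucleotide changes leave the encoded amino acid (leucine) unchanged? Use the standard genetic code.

Position 1: UUG → 1 synonymous.
Position 2: none → 0 synonymous.
Position 3: CUU, CUC, CUA → 3 synonymous.
Total: 1 + 0 + 3 = 4.

4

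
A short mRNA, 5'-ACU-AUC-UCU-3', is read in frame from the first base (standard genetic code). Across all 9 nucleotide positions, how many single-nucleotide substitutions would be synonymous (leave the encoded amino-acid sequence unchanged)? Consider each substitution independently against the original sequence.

8

Codon 1 (ACU, Thr): 3 synonymous substitutions.
Codon 2 (AUC, Ile): 2 synonymous substitutions.
Codon 3 (UCU, Ser): 3 synonymous substitutions.
Total: 3 + 2 + 3 = 8.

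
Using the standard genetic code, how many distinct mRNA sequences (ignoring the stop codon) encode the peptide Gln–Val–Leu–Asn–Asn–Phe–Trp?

Gln: 2 codons.
Val: 4 codons.
Leu: 6 codons.
Asn: 2 codons.
Asn: 2 codons.
Phe: 2 codons.
Trp: 1 codon.
2 × 4 × 6 × 2 × 2 × 2 × 1 = 384.

384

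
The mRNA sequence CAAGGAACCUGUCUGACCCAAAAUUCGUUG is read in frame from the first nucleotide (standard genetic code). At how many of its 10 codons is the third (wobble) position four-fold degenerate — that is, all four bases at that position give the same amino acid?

Codon 1 CAA (Gln): third position 2-fold.
Codon 2 GGA (Gly): third position 4-fold.
Codon 3 ACC (Thr): third position 4-fold.
Codon 4 UGU (Cys): third position 2-fold.
Codon 5 CUG (Leu): third position 4-fold.
Codon 6 ACC (Thr): third position 4-fold.
Codon 7 CAA (Gln): third position 2-fold.
Codon 8 AAU (Asn): third position 2-fold.
Codon 9 UCG (Ser): third position 4-fold.
Codon 10 UUG (Leu): third position 2-fold.
Four-fold degenerate third positions: 5.

5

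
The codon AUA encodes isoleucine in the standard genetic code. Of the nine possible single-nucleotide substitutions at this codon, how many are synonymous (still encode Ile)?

Position 1: none → 0 synonymous.
Position 2: none → 0 synonymous.
Position 3: AUU, AUC → 2 synonymous.
Total: 0 + 0 + 2 = 2.

2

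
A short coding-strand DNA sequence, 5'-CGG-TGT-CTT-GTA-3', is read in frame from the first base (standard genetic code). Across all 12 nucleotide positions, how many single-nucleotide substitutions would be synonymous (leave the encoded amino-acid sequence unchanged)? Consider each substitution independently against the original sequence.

Codon 1 (CGG, Arg): 4 synonymous substitutions.
Codon 2 (TGT, Cys): 1 synonymous substitution.
Codon 3 (CTT, Leu): 3 synonymous substitutions.
Codon 4 (GTA, Val): 3 synonymous substitutions.
Total: 4 + 1 + 3 + 3 = 11.

11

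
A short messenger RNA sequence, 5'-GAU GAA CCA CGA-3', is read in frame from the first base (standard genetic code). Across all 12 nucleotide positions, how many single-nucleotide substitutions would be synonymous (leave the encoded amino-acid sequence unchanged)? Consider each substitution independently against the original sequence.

9

Codon 1 (GAU, Asp): 1 synonymous substitution.
Codon 2 (GAA, Glu): 1 synonymous substitution.
Codon 3 (CCA, Pro): 3 synonymous substitutions.
Codon 4 (CGA, Arg): 4 synonymous substitutions.
Total: 1 + 1 + 3 + 4 = 9.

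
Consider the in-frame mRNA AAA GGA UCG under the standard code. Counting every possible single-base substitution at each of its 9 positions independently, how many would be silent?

7

Codon 1 (AAA, Lys): 1 synonymous substitution.
Codon 2 (GGA, Gly): 3 synonymous substitutions.
Codon 3 (UCG, Ser): 3 synonymous substitutions.
Total: 1 + 3 + 3 = 7.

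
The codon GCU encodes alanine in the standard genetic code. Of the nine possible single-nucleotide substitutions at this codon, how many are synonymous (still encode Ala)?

3

Position 1: none → 0 synonymous.
Position 2: none → 0 synonymous.
Position 3: GCC, GCA, GCG → 3 synonymous.
Total: 0 + 0 + 3 = 3.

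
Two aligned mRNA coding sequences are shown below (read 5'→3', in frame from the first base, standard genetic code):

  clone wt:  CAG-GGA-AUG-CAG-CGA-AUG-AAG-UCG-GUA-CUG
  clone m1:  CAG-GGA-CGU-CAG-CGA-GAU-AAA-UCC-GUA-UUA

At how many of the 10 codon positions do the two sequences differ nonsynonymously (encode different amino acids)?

2

Codon 1: CAG Gln / CAG Gln — identical.
Codon 2: GGA Gly / GGA Gly — identical.
Codon 3: AUG Met / CGU Arg — nonsynonymous.
Codon 4: CAG Gln / CAG Gln — identical.
Codon 5: CGA Arg / CGA Arg — identical.
Codon 6: AUG Met / GAU Asp — nonsynonymous.
Codon 7: AAG Lys / AAA Lys — synonymous.
Codon 8: UCG Ser / UCC Ser — synonymous.
Codon 9: GUA Val / GUA Val — identical.
Codon 10: CUG Leu / UUA Leu — synonymous.
Nonsynonymous differences: 2.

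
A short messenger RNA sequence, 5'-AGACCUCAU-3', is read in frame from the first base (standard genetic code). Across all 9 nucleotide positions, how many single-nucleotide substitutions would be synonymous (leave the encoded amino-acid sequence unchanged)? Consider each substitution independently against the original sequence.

Codon 1 (AGA, Arg): 2 synonymous substitutions.
Codon 2 (CCU, Pro): 3 synonymous substitutions.
Codon 3 (CAU, His): 1 synonymous substitution.
Total: 2 + 3 + 1 = 6.

6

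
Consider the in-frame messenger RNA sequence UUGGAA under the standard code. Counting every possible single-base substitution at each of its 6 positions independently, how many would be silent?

3

Codon 1 (UUG, Leu): 2 synonymous substitutions.
Codon 2 (GAA, Glu): 1 synonymous substitution.
Total: 2 + 1 = 3.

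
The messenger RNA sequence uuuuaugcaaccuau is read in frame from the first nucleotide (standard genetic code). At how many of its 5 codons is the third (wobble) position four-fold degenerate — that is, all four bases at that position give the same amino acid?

Codon 1 UUU (Phe): third position 2-fold.
Codon 2 UAU (Tyr): third position 2-fold.
Codon 3 GCA (Ala): third position 4-fold.
Codon 4 ACC (Thr): third position 4-fold.
Codon 5 UAU (Tyr): third position 2-fold.
Four-fold degenerate third positions: 2.

2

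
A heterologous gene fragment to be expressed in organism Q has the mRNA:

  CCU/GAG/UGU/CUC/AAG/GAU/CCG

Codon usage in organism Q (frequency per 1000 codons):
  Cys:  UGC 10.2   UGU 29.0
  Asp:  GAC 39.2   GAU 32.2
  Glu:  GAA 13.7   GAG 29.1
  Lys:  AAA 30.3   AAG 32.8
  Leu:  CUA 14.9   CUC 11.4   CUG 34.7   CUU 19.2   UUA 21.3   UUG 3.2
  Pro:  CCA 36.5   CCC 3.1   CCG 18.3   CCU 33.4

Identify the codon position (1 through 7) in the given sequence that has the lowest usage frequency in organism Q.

Codon 1 CCU (Pro): 33.4 per 1000.
Codon 2 GAG (Glu): 29.1 per 1000.
Codon 3 UGU (Cys): 29.0 per 1000.
Codon 4 CUC (Leu): 11.4 per 1000.
Codon 5 AAG (Lys): 32.8 per 1000.
Codon 6 GAU (Asp): 32.2 per 1000.
Codon 7 CCG (Pro): 18.3 per 1000.
Lowest frequency is 11.4 at codon 4.

4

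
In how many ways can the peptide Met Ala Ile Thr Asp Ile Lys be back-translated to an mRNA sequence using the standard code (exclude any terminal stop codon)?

Met: 1 codon.
Ala: 4 codons.
Ile: 3 codons.
Thr: 4 codons.
Asp: 2 codons.
Ile: 3 codons.
Lys: 2 codons.
1 × 4 × 3 × 4 × 2 × 3 × 2 = 576.

576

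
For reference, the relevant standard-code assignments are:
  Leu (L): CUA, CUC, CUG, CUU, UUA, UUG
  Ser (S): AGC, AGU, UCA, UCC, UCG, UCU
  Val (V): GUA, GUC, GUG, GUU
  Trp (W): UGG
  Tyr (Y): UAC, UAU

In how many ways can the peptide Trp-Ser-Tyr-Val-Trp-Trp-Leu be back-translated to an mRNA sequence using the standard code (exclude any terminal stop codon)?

288

Trp: 1 codon.
Ser: 6 codons.
Tyr: 2 codons.
Val: 4 codons.
Trp: 1 codon.
Trp: 1 codon.
Leu: 6 codons.
1 × 6 × 2 × 4 × 1 × 1 × 6 = 288.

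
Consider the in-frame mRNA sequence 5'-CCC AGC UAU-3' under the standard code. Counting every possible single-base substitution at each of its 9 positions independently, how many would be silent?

Codon 1 (CCC, Pro): 3 synonymous substitutions.
Codon 2 (AGC, Ser): 1 synonymous substitution.
Codon 3 (UAU, Tyr): 1 synonymous substitution.
Total: 3 + 1 + 1 = 5.

5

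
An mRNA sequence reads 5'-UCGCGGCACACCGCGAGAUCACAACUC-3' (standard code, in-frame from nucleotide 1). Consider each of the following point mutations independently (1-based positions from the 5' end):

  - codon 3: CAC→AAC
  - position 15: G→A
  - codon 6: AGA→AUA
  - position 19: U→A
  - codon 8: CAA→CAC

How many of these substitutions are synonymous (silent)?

Codon 3: CAC (His) → AAC (Asn) — missense.
Codon 5: GCG (Ala) → GCA (Ala) — synonymous.
Codon 6: AGA (Arg) → AUA (Ile) — missense.
Codon 7: UCA (Ser) → ACA (Thr) — missense.
Codon 8: CAA (Gln) → CAC (His) — missense.
Synonymous: 1 of 5.

1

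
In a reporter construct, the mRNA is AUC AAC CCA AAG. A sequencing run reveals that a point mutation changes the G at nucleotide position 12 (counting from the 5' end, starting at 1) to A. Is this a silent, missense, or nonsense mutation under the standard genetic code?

Position 12 falls in codon 4: AAG → Lys.
After the substitution the codon is AAA → Lys.
Both encode Lys, so the change is synonymous.

silent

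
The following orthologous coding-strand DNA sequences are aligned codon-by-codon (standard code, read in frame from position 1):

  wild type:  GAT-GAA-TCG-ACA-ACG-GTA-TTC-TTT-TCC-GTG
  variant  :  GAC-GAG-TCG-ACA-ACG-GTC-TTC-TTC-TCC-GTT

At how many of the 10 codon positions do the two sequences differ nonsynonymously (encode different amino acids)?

Codon 1: GAT Asp / GAC Asp — synonymous.
Codon 2: GAA Glu / GAG Glu — synonymous.
Codon 3: TCG Ser / TCG Ser — identical.
Codon 4: ACA Thr / ACA Thr — identical.
Codon 5: ACG Thr / ACG Thr — identical.
Codon 6: GTA Val / GTC Val — synonymous.
Codon 7: TTC Phe / TTC Phe — identical.
Codon 8: TTT Phe / TTC Phe — synonymous.
Codon 9: TCC Ser / TCC Ser — identical.
Codon 10: GTG Val / GTT Val — synonymous.
Nonsynonymous differences: 0.

0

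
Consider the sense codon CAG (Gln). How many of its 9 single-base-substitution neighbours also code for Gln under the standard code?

1

Position 1: none → 0 synonymous.
Position 2: none → 0 synonymous.
Position 3: CAA → 1 synonymous.
Total: 0 + 0 + 1 = 1.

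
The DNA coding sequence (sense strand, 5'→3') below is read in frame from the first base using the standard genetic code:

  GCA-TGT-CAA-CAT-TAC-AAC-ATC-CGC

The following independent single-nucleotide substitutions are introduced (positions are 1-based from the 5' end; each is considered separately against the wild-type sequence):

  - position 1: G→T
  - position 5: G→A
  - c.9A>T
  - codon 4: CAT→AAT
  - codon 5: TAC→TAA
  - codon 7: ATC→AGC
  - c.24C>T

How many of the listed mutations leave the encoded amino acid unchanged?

Codon 1: GCA (Ala) → TCA (Ser) — missense.
Codon 2: TGT (Cys) → TAT (Tyr) — missense.
Codon 3: CAA (Gln) → CAT (His) — missense.
Codon 4: CAT (His) → AAT (Asn) — missense.
Codon 5: TAC (Tyr) → TAA (Stop) — nonsense.
Codon 7: ATC (Ile) → AGC (Ser) — missense.
Codon 8: CGC (Arg) → CGT (Arg) — synonymous.
Synonymous: 1 of 7.

1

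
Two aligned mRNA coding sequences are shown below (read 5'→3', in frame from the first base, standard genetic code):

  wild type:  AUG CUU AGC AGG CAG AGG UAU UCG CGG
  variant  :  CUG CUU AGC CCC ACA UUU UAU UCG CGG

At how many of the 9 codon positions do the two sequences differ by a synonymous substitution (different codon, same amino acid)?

Codon 1: AUG Met / CUG Leu — nonsynonymous.
Codon 2: CUU Leu / CUU Leu — identical.
Codon 3: AGC Ser / AGC Ser — identical.
Codon 4: AGG Arg / CCC Pro — nonsynonymous.
Codon 5: CAG Gln / ACA Thr — nonsynonymous.
Codon 6: AGG Arg / UUU Phe — nonsynonymous.
Codon 7: UAU Tyr / UAU Tyr — identical.
Codon 8: UCG Ser / UCG Ser — identical.
Codon 9: CGG Arg / CGG Arg — identical.
Synonymous differences: 0.

0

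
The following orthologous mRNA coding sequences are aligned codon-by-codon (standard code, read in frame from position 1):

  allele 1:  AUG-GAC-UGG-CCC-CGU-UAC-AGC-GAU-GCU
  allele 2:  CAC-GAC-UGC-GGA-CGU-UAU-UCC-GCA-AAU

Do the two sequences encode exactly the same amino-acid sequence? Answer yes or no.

no

Codon 1: AUG Met / CAC His — nonsynonymous.
Codon 2: GAC Asp / GAC Asp — identical.
Codon 3: UGG Trp / UGC Cys — nonsynonymous.
Codon 4: CCC Pro / GGA Gly — nonsynonymous.
Codon 5: CGU Arg / CGU Arg — identical.
Codon 6: UAC Tyr / UAU Tyr — synonymous.
Codon 7: AGC Ser / UCC Ser — synonymous.
Codon 8: GAU Asp / GCA Ala — nonsynonymous.
Codon 9: GCU Ala / AAU Asn — nonsynonymous.
Nonsynonymous differences: 5 → different protein.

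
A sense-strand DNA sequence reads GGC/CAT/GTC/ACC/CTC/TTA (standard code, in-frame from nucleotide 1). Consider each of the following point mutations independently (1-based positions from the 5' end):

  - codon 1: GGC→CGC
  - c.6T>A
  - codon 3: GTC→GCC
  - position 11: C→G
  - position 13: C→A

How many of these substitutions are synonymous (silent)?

Codon 1: GGC (Gly) → CGC (Arg) — missense.
Codon 2: CAT (His) → CAA (Gln) — missense.
Codon 3: GTC (Val) → GCC (Ala) — missense.
Codon 4: ACC (Thr) → AGC (Ser) — missense.
Codon 5: CTC (Leu) → ATC (Ile) — missense.
Synonymous: 0 of 5.

0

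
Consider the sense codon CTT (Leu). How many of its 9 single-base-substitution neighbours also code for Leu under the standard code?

3

Position 1: none → 0 synonymous.
Position 2: none → 0 synonymous.
Position 3: CTC, CTA, CTG → 3 synonymous.
Total: 0 + 0 + 3 = 3.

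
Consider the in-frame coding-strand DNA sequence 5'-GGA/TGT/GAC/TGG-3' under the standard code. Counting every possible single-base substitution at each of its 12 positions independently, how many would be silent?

5

Codon 1 (GGA, Gly): 3 synonymous substitutions.
Codon 2 (TGT, Cys): 1 synonymous substitution.
Codon 3 (GAC, Asp): 1 synonymous substitution.
Codon 4 (TGG, Trp): 0 synonymous substitutions.
Total: 3 + 1 + 1 + 0 = 5.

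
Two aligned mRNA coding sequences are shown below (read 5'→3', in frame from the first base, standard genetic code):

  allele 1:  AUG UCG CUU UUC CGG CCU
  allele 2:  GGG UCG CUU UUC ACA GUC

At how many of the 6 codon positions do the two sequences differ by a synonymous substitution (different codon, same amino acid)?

0

Codon 1: AUG Met / GGG Gly — nonsynonymous.
Codon 2: UCG Ser / UCG Ser — identical.
Codon 3: CUU Leu / CUU Leu — identical.
Codon 4: UUC Phe / UUC Phe — identical.
Codon 5: CGG Arg / ACA Thr — nonsynonymous.
Codon 6: CCU Pro / GUC Val — nonsynonymous.
Synonymous differences: 0.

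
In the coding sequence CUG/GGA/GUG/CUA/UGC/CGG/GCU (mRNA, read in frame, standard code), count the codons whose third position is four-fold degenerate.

Codon 1 CUG (Leu): third position 4-fold.
Codon 2 GGA (Gly): third position 4-fold.
Codon 3 GUG (Val): third position 4-fold.
Codon 4 CUA (Leu): third position 4-fold.
Codon 5 UGC (Cys): third position 2-fold.
Codon 6 CGG (Arg): third position 4-fold.
Codon 7 GCU (Ala): third position 4-fold.
Four-fold degenerate third positions: 6.

6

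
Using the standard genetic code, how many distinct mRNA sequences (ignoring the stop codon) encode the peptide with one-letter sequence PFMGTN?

256

Pro: 4 codons.
Phe: 2 codons.
Met: 1 codon.
Gly: 4 codons.
Thr: 4 codons.
Asn: 2 codons.
4 × 2 × 1 × 4 × 4 × 2 = 256.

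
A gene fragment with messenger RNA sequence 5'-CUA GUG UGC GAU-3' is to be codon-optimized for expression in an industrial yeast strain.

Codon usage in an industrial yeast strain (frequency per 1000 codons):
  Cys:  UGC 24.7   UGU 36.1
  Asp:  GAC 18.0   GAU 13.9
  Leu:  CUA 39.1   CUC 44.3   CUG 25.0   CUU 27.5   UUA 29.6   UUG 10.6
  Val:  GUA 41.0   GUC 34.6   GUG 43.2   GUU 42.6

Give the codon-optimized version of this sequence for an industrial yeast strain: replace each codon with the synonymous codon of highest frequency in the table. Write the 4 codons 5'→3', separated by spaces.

CUC GUG UGU GAC

Codon 1 (Leu): best is CUC at 44.3.
Codon 2 (Val): best is GUG at 43.2.
Codon 3 (Cys): best is UGU at 36.1.
Codon 4 (Asp): best is GAC at 18.0.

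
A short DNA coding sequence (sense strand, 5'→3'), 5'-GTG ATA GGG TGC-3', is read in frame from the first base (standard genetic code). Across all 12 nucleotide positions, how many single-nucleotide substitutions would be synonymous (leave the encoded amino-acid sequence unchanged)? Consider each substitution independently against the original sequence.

Codon 1 (GTG, Val): 3 synonymous substitutions.
Codon 2 (ATA, Ile): 2 synonymous substitutions.
Codon 3 (GGG, Gly): 3 synonymous substitutions.
Codon 4 (TGC, Cys): 1 synonymous substitution.
Total: 3 + 2 + 3 + 1 = 9.

9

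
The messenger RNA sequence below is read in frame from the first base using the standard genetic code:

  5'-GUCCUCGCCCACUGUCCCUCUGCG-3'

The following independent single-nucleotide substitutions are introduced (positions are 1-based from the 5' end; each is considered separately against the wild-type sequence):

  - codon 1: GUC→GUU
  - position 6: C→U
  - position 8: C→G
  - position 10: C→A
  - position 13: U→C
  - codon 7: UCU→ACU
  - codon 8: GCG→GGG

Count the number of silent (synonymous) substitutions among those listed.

2

Codon 1: GUC (Val) → GUU (Val) — synonymous.
Codon 2: CUC (Leu) → CUU (Leu) — synonymous.
Codon 3: GCC (Ala) → GGC (Gly) — missense.
Codon 4: CAC (His) → AAC (Asn) — missense.
Codon 5: UGU (Cys) → CGU (Arg) — missense.
Codon 7: UCU (Ser) → ACU (Thr) — missense.
Codon 8: GCG (Ala) → GGG (Gly) — missense.
Synonymous: 2 of 7.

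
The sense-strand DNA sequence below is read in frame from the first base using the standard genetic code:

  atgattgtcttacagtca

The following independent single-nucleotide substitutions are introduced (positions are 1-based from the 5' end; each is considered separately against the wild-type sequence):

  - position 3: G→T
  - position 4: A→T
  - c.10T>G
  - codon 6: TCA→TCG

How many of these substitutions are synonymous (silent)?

1

Codon 1: ATG (Met) → ATT (Ile) — missense.
Codon 2: ATT (Ile) → TTT (Phe) — missense.
Codon 4: TTA (Leu) → GTA (Val) — missense.
Codon 6: TCA (Ser) → TCG (Ser) — synonymous.
Synonymous: 1 of 4.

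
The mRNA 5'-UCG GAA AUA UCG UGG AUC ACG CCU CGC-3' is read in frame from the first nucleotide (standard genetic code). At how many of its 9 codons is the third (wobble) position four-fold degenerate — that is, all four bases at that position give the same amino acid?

Codon 1 UCG (Ser): third position 4-fold.
Codon 2 GAA (Glu): third position 2-fold.
Codon 3 AUA (Ile): third position 3-fold.
Codon 4 UCG (Ser): third position 4-fold.
Codon 5 UGG (Trp): third position 1-fold.
Codon 6 AUC (Ile): third position 3-fold.
Codon 7 ACG (Thr): third position 4-fold.
Codon 8 CCU (Pro): third position 4-fold.
Codon 9 CGC (Arg): third position 4-fold.
Four-fold degenerate third positions: 5.

5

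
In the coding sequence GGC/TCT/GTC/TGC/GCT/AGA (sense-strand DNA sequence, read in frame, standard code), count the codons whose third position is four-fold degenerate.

Codon 1 GGC (Gly): third position 4-fold.
Codon 2 TCT (Ser): third position 4-fold.
Codon 3 GTC (Val): third position 4-fold.
Codon 4 TGC (Cys): third position 2-fold.
Codon 5 GCT (Ala): third position 4-fold.
Codon 6 AGA (Arg): third position 2-fold.
Four-fold degenerate third positions: 4.

4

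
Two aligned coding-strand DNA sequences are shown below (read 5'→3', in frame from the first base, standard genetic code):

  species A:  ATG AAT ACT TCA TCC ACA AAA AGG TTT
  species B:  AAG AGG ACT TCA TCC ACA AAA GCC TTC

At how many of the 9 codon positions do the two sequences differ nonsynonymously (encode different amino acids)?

3

Codon 1: ATG Met / AAG Lys — nonsynonymous.
Codon 2: AAT Asn / AGG Arg — nonsynonymous.
Codon 3: ACT Thr / ACT Thr — identical.
Codon 4: TCA Ser / TCA Ser — identical.
Codon 5: TCC Ser / TCC Ser — identical.
Codon 6: ACA Thr / ACA Thr — identical.
Codon 7: AAA Lys / AAA Lys — identical.
Codon 8: AGG Arg / GCC Ala — nonsynonymous.
Codon 9: TTT Phe / TTC Phe — synonymous.
Nonsynonymous differences: 3.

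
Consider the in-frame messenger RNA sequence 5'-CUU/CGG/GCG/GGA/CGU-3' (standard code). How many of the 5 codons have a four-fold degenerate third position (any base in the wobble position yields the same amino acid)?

5

Codon 1 CUU (Leu): third position 4-fold.
Codon 2 CGG (Arg): third position 4-fold.
Codon 3 GCG (Ala): third position 4-fold.
Codon 4 GGA (Gly): third position 4-fold.
Codon 5 CGU (Arg): third position 4-fold.
Four-fold degenerate third positions: 5.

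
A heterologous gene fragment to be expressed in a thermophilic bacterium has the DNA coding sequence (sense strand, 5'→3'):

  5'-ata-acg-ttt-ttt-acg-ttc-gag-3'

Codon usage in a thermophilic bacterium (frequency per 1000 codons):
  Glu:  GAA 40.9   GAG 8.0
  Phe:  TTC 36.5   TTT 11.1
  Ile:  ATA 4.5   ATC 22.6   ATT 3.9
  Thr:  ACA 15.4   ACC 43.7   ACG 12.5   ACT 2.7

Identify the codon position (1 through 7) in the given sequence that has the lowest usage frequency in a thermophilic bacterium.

1

Codon 1 ATA (Ile): 4.5 per 1000.
Codon 2 ACG (Thr): 12.5 per 1000.
Codon 3 TTT (Phe): 11.1 per 1000.
Codon 4 TTT (Phe): 11.1 per 1000.
Codon 5 ACG (Thr): 12.5 per 1000.
Codon 6 TTC (Phe): 36.5 per 1000.
Codon 7 GAG (Glu): 8.0 per 1000.
Lowest frequency is 4.5 at codon 1.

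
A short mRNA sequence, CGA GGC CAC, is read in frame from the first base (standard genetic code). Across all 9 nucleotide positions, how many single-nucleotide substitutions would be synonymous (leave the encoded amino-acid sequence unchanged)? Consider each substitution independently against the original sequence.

8

Codon 1 (CGA, Arg): 4 synonymous substitutions.
Codon 2 (GGC, Gly): 3 synonymous substitutions.
Codon 3 (CAC, His): 1 synonymous substitution.
Total: 4 + 3 + 1 = 8.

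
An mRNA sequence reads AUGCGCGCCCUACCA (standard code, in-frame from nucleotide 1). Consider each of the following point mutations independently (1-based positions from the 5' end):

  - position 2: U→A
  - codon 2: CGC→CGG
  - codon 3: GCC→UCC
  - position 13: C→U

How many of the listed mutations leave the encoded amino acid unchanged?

Codon 1: AUG (Met) → AAG (Lys) — missense.
Codon 2: CGC (Arg) → CGG (Arg) — synonymous.
Codon 3: GCC (Ala) → UCC (Ser) — missense.
Codon 5: CCA (Pro) → UCA (Ser) — missense.
Synonymous: 1 of 4.

1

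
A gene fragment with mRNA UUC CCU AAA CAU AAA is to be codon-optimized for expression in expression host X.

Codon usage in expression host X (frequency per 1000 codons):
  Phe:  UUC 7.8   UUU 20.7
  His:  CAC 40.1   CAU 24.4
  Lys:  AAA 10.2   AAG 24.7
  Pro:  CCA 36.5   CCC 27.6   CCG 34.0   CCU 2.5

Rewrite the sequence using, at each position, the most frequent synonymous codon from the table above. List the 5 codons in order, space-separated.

UUU CCA AAG CAC AAG

Codon 1 (Phe): best is UUU at 20.7.
Codon 2 (Pro): best is CCA at 36.5.
Codon 3 (Lys): best is AAG at 24.7.
Codon 4 (His): best is CAC at 40.1.
Codon 5 (Lys): best is AAG at 24.7.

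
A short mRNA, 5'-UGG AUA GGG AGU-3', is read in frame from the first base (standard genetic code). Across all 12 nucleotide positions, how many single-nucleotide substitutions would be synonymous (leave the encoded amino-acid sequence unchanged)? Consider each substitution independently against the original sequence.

6

Codon 1 (UGG, Trp): 0 synonymous substitutions.
Codon 2 (AUA, Ile): 2 synonymous substitutions.
Codon 3 (GGG, Gly): 3 synonymous substitutions.
Codon 4 (AGU, Ser): 1 synonymous substitution.
Total: 0 + 2 + 3 + 1 = 6.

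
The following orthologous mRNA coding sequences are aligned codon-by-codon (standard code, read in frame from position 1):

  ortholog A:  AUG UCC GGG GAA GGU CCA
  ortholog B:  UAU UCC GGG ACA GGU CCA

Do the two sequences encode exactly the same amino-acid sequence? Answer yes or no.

Codon 1: AUG Met / UAU Tyr — nonsynonymous.
Codon 2: UCC Ser / UCC Ser — identical.
Codon 3: GGG Gly / GGG Gly — identical.
Codon 4: GAA Glu / ACA Thr — nonsynonymous.
Codon 5: GGU Gly / GGU Gly — identical.
Codon 6: CCA Pro / CCA Pro — identical.
Nonsynonymous differences: 2 → different protein.

no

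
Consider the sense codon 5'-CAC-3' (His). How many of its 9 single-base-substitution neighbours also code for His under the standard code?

1

Position 1: none → 0 synonymous.
Position 2: none → 0 synonymous.
Position 3: CAT → 1 synonymous.
Total: 0 + 0 + 1 = 1.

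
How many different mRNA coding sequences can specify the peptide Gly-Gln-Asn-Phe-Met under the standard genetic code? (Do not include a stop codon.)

32

Gly: 4 codons.
Gln: 2 codons.
Asn: 2 codons.
Phe: 2 codons.
Met: 1 codon.
4 × 2 × 2 × 2 × 1 = 32.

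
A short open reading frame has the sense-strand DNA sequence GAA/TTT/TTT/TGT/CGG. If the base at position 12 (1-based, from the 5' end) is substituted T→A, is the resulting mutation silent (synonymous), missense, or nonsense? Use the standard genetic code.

Position 12 falls in codon 4: TGT → Cys.
After the substitution the codon is TGA → Stop.
The new codon is a stop codon, so this is a nonsense mutation.

nonsense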